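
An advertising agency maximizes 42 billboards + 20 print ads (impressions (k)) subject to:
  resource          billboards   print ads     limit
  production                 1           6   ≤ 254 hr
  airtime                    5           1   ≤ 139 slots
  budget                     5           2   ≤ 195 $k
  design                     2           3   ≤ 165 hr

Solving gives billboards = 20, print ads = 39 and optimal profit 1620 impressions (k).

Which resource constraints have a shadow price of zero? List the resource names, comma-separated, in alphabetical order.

production: 254/254 (binding)
airtime: 139/139 (binding)
budget: 178/195 (slack 17)
design: 157/165 (slack 8)
By complementary slackness, a constraint with positive slack has shadow price 0 → budget, design.

budget, design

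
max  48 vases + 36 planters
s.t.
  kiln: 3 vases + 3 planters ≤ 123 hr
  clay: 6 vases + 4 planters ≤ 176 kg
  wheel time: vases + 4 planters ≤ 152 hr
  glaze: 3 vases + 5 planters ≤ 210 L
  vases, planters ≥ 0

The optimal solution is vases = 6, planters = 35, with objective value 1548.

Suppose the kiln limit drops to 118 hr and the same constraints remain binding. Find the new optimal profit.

1528

At the optimum: kiln uses 123 of 123 (binding); clay uses 176 of 176 (binding); wheel time uses 146 of 152 (slack = 6); glaze uses 193 of 210 (slack = 17).
By complementary slackness, y = 0 for the non-binding constraints.
The binding rows give the dual system: 3·y_kiln + 6·y_clay = 48 and 3·y_kiln + 4·y_clay = 36.
This yields shadow prices y_kiln = 4, y_clay = 6.
Δz = y_kiln·Δb = 4 × (-5) = -20, so new z* = 1548 − 20 = 1528.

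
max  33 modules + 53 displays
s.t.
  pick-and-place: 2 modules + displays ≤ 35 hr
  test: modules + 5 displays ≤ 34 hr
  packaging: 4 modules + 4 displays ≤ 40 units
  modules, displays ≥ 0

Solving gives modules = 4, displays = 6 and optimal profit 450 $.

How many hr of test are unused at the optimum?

test used = 1·4 + 5·6 = 34; slack = 34 − 34 = 0.

0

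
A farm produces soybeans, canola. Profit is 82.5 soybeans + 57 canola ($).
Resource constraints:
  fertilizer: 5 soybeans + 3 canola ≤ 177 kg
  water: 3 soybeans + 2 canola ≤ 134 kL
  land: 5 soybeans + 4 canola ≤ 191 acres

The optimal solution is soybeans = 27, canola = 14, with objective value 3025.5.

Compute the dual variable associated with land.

Binding: fertilizer and land. Non-binding: water (25 unused).
By complementary slackness, y = 0 for the non-binding constraint.
From A_Bᵀ y = c: 5·y_fertilizer + 5·y_land = 82.5; 3·y_fertilizer + 4·y_land = 57.
Solving: y_fertilizer = 9, y_land = 7.5.
Shadow price of land = 7.5.

7.5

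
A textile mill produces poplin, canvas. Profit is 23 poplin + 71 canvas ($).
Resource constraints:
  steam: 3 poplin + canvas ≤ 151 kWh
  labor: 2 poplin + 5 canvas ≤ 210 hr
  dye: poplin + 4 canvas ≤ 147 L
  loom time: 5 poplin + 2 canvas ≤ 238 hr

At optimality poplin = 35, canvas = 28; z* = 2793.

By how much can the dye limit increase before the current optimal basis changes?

Binding constraints: labor, dye. The basis is B = [[2,5],[1,4]] with det 3.
Per unit increase in dye, x* moves by d = (-1.6667, 0.6667).
The basis stays optimal until poplin reaches 0; allowable increase = 21 L.

21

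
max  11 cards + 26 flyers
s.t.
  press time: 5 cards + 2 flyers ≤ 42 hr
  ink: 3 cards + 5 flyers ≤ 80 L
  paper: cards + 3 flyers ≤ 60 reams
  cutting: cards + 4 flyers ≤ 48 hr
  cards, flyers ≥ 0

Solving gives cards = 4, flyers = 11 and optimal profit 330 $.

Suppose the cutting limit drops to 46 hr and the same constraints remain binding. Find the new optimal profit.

318

Check each constraint at x*: press time 42/42 (tight); ink 67/80 (slack 13); paper 37/60 (slack 23); cutting 48/48 (tight).
By complementary slackness, y = 0 for the non-binding constraints.
From A_Bᵀ y = c: 5·y_press time + 1·y_cutting = 11; 2·y_press time + 4·y_cutting = 26.
Solving: y_press time = 1, y_cutting = 6.
Δz = y_cutting·Δb = 6 × (-2) = -12, so new z* = 330 − 12 = 318.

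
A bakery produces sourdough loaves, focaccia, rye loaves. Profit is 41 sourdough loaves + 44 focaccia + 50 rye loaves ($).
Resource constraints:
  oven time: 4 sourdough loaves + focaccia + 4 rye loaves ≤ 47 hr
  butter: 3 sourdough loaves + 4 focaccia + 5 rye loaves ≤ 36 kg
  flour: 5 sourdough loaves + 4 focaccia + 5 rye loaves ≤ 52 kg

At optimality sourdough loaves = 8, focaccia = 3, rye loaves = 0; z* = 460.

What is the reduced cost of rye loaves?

-5

Check each constraint at x*: oven time 35/47 (slack 12); butter 36/36 (tight); flour 52/52 (tight).
Slack constraints have shadow price 0 (complementary slackness).
The binding rows give the dual system: 3·y_butter + 5·y_flour = 41 and 4·y_butter + 4·y_flour = 44.
Solving: y_butter = 7, y_flour = 4.
Reduced cost of rye loaves: c₃ − yᵀa₃ = 50 − (7·5 + 4·5) = 50 − 55 = -5.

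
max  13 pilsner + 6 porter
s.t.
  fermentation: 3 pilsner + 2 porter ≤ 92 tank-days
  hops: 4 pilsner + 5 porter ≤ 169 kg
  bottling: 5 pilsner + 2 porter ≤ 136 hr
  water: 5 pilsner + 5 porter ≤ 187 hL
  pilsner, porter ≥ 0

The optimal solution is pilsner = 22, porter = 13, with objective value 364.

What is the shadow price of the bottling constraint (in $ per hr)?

Check each constraint at x*: fermentation 92/92 (tight); hops 153/169 (slack 16); bottling 136/136 (tight); water 175/187 (slack 12).
Since hops, water are not tight, their duals are 0.
From A_Bᵀ y = c: 3·y_fermentation + 5·y_bottling = 13; 2·y_fermentation + 2·y_bottling = 6.
Solving: y_fermentation = 1, y_bottling = 2.
Shadow price of bottling = 2.

2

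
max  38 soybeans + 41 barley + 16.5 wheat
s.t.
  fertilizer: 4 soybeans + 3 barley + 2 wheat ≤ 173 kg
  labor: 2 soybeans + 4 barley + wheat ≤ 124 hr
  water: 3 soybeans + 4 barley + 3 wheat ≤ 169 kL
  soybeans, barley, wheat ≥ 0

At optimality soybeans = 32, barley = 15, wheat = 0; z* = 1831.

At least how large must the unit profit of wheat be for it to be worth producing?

19

Binding: fertilizer and labor. Non-binding: water (13 unused).
Since water is not tight, its dual is 0.
Dual feasibility on the basic columns requires 4·y_fertilizer + 2·y_labor = 38, 3·y_fertilizer + 4·y_labor = 41.
→ y_fertilizer = 7 and y_labor = 5.
wheat enters the basis when its profit ≥ yᵀa₃ = 7·2 + 5·1 = 19.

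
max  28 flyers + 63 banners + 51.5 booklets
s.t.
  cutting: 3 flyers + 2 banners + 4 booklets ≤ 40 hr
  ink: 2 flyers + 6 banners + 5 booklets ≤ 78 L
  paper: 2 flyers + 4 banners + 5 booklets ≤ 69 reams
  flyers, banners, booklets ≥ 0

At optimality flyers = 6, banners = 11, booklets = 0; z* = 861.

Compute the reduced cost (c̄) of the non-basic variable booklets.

Check each constraint at x*: cutting 40/40 (tight); ink 78/78 (tight); paper 56/69 (slack 13).
Slack constraints have shadow price 0 (complementary slackness).
Dual feasibility on the basic columns requires 3·y_cutting + 2·y_ink = 28, 2·y_cutting + 6·y_ink = 63.
Solving: y_cutting = 3, y_ink = 9.5.
Reduced cost of booklets: c₃ − yᵀa₃ = 51.5 − (3·4 + 9.5·5) = 51.5 − 59.5 = -8.

-8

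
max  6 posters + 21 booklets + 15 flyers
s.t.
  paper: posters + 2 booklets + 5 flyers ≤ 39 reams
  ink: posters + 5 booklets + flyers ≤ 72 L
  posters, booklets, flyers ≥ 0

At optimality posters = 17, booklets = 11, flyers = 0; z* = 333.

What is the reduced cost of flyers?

-3

At the optimum: paper uses 39 of 39 (binding); ink uses 72 of 72 (binding).
From A_Bᵀ y = c: 1·y_paper + 1·y_ink = 6; 2·y_paper + 5·y_ink = 21.
→ y_paper = 3 and y_ink = 3.
Reduced cost of flyers: c₃ − yᵀa₃ = 15 − (3·5 + 3·1) = 15 − 18 = -3.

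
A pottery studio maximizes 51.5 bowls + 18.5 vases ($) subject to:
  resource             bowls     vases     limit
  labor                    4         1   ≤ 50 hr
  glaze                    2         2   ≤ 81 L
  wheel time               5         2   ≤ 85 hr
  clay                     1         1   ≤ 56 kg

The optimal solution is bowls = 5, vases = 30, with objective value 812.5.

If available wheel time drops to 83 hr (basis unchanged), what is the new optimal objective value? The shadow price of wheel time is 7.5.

797.5

Δb = -2, so new z* = 812.5 + (7.5)·(-2) = 812.5 − 15 = 797.5.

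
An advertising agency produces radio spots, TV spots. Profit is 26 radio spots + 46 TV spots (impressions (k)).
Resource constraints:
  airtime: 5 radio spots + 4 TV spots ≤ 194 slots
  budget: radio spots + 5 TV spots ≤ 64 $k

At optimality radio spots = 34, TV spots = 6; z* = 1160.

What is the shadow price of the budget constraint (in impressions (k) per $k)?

6

Check each constraint at x*: airtime 194/194 (tight); budget 64/64 (tight).
Dual feasibility on the basic columns requires 5·y_airtime + 1·y_budget = 26, 4·y_airtime + 5·y_budget = 46.
Solving: y_airtime = 4, y_budget = 6.
Shadow price of budget = 6.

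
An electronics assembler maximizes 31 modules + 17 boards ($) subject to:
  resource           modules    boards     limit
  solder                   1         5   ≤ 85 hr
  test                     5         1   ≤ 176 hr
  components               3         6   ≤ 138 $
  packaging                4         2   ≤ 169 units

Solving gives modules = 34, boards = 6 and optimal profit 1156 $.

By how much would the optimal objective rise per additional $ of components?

2

At the optimum: solder uses 64 of 85 (slack = 21); test uses 176 of 176 (binding); components uses 138 of 138 (binding); packaging uses 148 of 169 (slack = 21).
Slack constraints have shadow price 0 (complementary slackness).
Dual feasibility on the basic columns requires 5·y_test + 3·y_components = 31, 1·y_test + 6·y_components = 17.
Solving: y_test = 5, y_components = 2.
Shadow price of components = 2.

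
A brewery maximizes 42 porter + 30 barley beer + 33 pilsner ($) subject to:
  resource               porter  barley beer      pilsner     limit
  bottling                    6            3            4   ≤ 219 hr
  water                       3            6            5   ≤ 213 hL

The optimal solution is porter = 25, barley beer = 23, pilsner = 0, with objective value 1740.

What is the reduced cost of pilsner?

At the optimum: bottling uses 219 of 219 (binding); water uses 213 of 213 (binding).
The binding rows give the dual system: 6·y_bottling + 3·y_water = 42 and 3·y_bottling + 6·y_water = 30.
This yields shadow prices y_bottling = 6, y_water = 2.
Reduced cost of pilsner: c₃ − yᵀa₃ = 33 − (6·4 + 2·5) = 33 − 34 = -1.

-1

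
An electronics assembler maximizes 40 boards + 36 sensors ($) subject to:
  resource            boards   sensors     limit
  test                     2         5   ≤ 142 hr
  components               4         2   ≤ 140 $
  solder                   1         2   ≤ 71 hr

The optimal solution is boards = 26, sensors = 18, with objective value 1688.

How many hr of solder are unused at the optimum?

9

solder used = 1·26 + 2·18 = 62; slack = 71 − 62 = 9.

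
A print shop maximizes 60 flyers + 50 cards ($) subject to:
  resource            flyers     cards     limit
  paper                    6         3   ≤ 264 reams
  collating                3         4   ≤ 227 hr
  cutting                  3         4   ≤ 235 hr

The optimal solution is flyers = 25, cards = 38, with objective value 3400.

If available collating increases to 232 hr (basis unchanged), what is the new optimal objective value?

3440

At the optimum: paper uses 264 of 264 (binding); collating uses 227 of 227 (binding); cutting uses 227 of 235 (slack = 8).
Slack constraints have shadow price 0 (complementary slackness).
From A_Bᵀ y = c: 6·y_paper + 3·y_collating = 60; 3·y_paper + 4·y_collating = 50.
→ y_paper = 6 and y_collating = 8.
Δz = y_collating·Δb = 8 × (5) = 40, so new z* = 3400 + 40 = 3440.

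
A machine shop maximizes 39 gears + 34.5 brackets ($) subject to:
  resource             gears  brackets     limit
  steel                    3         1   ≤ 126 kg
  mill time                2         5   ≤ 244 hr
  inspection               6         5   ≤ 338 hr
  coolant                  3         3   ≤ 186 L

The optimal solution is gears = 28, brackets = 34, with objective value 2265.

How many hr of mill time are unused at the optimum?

18

mill time used = 2·28 + 5·34 = 226; slack = 244 − 226 = 18.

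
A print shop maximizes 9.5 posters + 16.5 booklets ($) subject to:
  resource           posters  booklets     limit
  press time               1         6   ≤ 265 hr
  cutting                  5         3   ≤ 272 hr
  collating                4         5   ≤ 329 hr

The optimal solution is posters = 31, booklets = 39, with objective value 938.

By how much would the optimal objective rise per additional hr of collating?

Check each constraint at x*: press time 265/265 (tight); cutting 272/272 (tight); collating 319/329 (slack 10).
Since collating is not tight, its dual is 0.
Dual feasibility on the basic columns requires 1·y_press time + 5·y_cutting = 9.5, 6·y_press time + 3·y_cutting = 16.5.
This yields shadow prices y_press time = 2, y_cutting = 1.5.
Shadow price of collating = 0.

0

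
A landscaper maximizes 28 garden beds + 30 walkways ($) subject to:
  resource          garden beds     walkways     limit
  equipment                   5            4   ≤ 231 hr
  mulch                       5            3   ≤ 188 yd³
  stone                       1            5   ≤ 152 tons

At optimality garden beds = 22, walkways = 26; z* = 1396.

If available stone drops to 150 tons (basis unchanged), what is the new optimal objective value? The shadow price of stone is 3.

Δb = -2, so new z* = 1396 + (3)·(-2) = 1396 − 6 = 1390.

1390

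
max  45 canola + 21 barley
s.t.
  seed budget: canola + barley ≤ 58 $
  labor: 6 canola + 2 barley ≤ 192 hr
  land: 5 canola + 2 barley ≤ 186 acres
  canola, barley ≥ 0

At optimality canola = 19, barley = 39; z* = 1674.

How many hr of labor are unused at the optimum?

0

labor used = 6·19 + 2·39 = 192; slack = 192 − 192 = 0.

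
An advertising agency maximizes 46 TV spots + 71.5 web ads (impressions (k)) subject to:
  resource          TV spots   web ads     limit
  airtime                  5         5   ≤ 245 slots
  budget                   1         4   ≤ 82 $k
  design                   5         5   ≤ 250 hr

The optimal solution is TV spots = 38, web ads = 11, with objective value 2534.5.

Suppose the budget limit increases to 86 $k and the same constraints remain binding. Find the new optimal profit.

Binding: airtime and budget. Non-binding: design (5 unused).
Since design is not tight, its dual is 0.
Dual feasibility on the basic columns requires 5·y_airtime + 1·y_budget = 46, 5·y_airtime + 4·y_budget = 71.5.
This yields shadow prices y_airtime = 7.5, y_budget = 8.5.
Δz = y_budget·Δb = 8.5 × (4) = 34, so new z* = 2534.5 + 34 = 2568.5.

2568.5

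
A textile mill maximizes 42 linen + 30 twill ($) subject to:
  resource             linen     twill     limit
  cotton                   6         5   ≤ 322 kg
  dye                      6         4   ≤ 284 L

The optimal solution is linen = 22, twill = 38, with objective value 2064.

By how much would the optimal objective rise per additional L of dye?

5

At the optimum: cotton uses 322 of 322 (binding); dye uses 284 of 284 (binding).
Dual feasibility on the basic columns requires 6·y_cotton + 6·y_dye = 42, 5·y_cotton + 4·y_dye = 30.
→ y_cotton = 2 and y_dye = 5.
Shadow price of dye = 5.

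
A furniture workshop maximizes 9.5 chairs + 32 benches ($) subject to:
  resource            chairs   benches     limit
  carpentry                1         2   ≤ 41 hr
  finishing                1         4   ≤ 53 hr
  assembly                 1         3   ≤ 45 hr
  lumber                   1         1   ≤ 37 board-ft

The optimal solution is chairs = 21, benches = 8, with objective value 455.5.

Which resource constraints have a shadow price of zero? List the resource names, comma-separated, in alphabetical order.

carpentry, lumber

carpentry: 37/41 (slack 4)
finishing: 53/53 (binding)
assembly: 45/45 (binding)
lumber: 29/37 (slack 8)
By complementary slackness, a constraint with positive slack has shadow price 0 → carpentry, lumber.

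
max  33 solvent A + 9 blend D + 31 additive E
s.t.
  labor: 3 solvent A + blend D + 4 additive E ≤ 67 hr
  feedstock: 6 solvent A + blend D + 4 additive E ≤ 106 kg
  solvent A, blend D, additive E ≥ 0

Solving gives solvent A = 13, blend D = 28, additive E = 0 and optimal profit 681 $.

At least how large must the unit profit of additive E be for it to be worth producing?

Check each constraint at x*: labor 67/67 (tight); feedstock 106/106 (tight).
From A_Bᵀ y = c: 3·y_labor + 6·y_feedstock = 33; 1·y_labor + 1·y_feedstock = 9.
This yields shadow prices y_labor = 7, y_feedstock = 2.
additive E enters the basis when its profit ≥ yᵀa₃ = 7·4 + 2·4 = 36.

36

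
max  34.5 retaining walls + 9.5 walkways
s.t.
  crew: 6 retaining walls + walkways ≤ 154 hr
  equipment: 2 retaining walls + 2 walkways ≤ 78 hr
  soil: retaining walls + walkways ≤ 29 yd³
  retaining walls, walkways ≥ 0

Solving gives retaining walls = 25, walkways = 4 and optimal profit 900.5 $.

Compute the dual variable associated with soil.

Binding: crew and soil. Non-binding: equipment (20 unused).
By complementary slackness, y = 0 for the non-binding constraint.
From A_Bᵀ y = c: 6·y_crew + 1·y_soil = 34.5; 1·y_crew + 1·y_soil = 9.5.
This yields shadow prices y_crew = 5, y_soil = 4.5.
Shadow price of soil = 4.5.

4.5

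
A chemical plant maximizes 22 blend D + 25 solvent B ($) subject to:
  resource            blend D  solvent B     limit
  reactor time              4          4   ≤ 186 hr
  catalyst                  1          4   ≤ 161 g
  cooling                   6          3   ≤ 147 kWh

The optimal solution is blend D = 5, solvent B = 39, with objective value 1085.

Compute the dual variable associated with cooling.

Check each constraint at x*: reactor time 176/186 (slack 10); catalyst 161/161 (tight); cooling 147/147 (tight).
By complementary slackness, y = 0 for the non-binding constraint.
The binding rows give the dual system: 1·y_catalyst + 6·y_cooling = 22 and 4·y_catalyst + 3·y_cooling = 25.
→ y_catalyst = 4 and y_cooling = 3.
Shadow price of cooling = 3.

3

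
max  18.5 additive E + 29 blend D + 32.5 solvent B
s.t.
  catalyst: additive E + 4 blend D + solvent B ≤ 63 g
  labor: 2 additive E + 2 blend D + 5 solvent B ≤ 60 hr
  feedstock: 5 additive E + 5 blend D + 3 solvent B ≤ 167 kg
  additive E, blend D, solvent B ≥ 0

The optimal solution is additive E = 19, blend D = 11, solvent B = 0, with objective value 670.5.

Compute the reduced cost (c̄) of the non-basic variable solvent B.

-8.5

Check each constraint at x*: catalyst 63/63 (tight); labor 60/60 (tight); feedstock 150/167 (slack 17).
Since feedstock is not tight, its dual is 0.
Dual feasibility on the basic columns requires 1·y_catalyst + 2·y_labor = 18.5, 4·y_catalyst + 2·y_labor = 29.
→ y_catalyst = 3.5 and y_labor = 7.5.
Reduced cost of solvent B: c₃ − yᵀa₃ = 32.5 − (3.5·1 + 7.5·5) = 32.5 − 41 = -8.5.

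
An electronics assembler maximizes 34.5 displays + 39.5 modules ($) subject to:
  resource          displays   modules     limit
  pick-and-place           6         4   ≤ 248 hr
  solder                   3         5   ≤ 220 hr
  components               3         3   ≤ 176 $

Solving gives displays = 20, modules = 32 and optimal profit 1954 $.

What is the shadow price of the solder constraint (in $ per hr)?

5.5

Check each constraint at x*: pick-and-place 248/248 (tight); solder 220/220 (tight); components 156/176 (slack 20).
Slack constraints have shadow price 0 (complementary slackness).
The binding rows give the dual system: 6·y_pick-and-place + 3·y_solder = 34.5 and 4·y_pick-and-place + 5·y_solder = 39.5.
This yields shadow prices y_pick-and-place = 3, y_solder = 5.5.
Shadow price of solder = 5.5.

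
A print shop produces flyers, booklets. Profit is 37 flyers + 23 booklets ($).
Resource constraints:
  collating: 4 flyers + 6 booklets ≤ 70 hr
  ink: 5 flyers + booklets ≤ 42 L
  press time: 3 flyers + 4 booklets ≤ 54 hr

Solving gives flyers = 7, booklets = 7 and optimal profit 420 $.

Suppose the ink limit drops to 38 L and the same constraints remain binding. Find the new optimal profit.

Binding: collating and ink. Non-binding: press time (5 unused).
Slack constraints have shadow price 0 (complementary slackness).
Dual feasibility on the basic columns requires 4·y_collating + 5·y_ink = 37, 6·y_collating + 1·y_ink = 23.
This yields shadow prices y_collating = 3, y_ink = 5.
Δz = y_ink·Δb = 5 × (-4) = -20, so new z* = 420 − 20 = 400.

400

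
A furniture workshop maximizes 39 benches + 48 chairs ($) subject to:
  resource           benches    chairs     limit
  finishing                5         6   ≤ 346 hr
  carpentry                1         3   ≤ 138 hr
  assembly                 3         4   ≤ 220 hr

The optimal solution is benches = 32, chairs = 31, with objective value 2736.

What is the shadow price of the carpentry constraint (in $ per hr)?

Check each constraint at x*: finishing 346/346 (tight); carpentry 125/138 (slack 13); assembly 220/220 (tight).
Slack constraints have shadow price 0 (complementary slackness).
From A_Bᵀ y = c: 5·y_finishing + 3·y_assembly = 39; 6·y_finishing + 4·y_assembly = 48.
Solving: y_finishing = 6, y_assembly = 3.
Shadow price of carpentry = 0.

0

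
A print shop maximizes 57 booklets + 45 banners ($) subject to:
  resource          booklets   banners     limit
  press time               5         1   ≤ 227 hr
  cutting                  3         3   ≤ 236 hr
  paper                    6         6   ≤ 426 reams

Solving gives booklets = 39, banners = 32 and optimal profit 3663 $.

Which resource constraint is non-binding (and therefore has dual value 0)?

cutting

press time: 227/227 (binding)
cutting: 213/236 (slack 23)
paper: 426/426 (binding)
By complementary slackness, a constraint with positive slack has shadow price 0 → cutting.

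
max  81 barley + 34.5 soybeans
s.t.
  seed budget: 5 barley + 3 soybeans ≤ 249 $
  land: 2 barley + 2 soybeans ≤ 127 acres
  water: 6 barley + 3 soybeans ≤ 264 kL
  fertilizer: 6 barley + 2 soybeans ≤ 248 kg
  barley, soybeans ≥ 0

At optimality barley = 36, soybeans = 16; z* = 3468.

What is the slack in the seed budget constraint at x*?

seed budget used = 5·36 + 3·16 = 228; slack = 249 − 228 = 21.

21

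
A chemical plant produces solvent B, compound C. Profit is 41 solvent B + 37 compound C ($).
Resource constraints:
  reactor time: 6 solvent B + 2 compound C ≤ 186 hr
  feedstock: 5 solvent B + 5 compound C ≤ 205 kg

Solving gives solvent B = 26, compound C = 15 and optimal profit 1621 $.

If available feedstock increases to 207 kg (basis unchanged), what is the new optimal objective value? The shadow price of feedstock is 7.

Δb = 2, so new z* = 1621 + (7)·(2) = 1621 + 14 = 1635.

1635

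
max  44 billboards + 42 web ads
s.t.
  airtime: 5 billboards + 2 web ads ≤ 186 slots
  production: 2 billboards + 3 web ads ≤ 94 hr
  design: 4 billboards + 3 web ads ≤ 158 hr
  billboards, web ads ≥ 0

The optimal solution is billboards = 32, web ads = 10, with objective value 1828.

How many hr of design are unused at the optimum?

design used = 4·32 + 3·10 = 158; slack = 158 − 158 = 0.

0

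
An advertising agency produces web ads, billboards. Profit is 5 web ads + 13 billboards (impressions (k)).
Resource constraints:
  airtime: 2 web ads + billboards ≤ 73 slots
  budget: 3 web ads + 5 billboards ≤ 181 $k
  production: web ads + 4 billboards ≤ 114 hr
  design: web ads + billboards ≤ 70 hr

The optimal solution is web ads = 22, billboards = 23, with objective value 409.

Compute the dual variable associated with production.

At the optimum: airtime uses 67 of 73 (slack = 6); budget uses 181 of 181 (binding); production uses 114 of 114 (binding); design uses 45 of 70 (slack = 25).
By complementary slackness, y = 0 for the non-binding constraints.
Dual feasibility on the basic columns requires 3·y_budget + 1·y_production = 5, 5·y_budget + 4·y_production = 13.
This yields shadow prices y_budget = 1, y_production = 2.
Shadow price of production = 2.

2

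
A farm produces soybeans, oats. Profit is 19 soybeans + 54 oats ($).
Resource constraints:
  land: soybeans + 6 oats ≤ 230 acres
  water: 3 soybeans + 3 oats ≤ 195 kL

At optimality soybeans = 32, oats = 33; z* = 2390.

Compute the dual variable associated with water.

4

Both land and water are binding at x*.
The binding rows give the dual system: 1·y_land + 3·y_water = 19 and 6·y_land + 3·y_water = 54.
This yields shadow prices y_land = 7, y_water = 4.
Shadow price of water = 4.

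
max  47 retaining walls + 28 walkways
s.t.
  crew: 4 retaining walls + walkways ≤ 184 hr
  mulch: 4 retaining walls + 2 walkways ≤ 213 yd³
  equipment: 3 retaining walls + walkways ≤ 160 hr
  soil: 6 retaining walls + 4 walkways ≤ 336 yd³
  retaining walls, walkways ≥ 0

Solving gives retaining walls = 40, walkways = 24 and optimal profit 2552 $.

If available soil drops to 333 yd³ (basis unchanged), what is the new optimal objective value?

Binding: crew and soil. Non-binding: mulch (5 unused), equipment (16 unused).
Slack constraints have shadow price 0 (complementary slackness).
The binding rows give the dual system: 4·y_crew + 6·y_soil = 47 and 1·y_crew + 4·y_soil = 28.
Solving: y_crew = 2, y_soil = 6.5.
Δz = y_soil·Δb = 6.5 × (-3) = -19.5, so new z* = 2552 − 19.5 = 2532.5.

2532.5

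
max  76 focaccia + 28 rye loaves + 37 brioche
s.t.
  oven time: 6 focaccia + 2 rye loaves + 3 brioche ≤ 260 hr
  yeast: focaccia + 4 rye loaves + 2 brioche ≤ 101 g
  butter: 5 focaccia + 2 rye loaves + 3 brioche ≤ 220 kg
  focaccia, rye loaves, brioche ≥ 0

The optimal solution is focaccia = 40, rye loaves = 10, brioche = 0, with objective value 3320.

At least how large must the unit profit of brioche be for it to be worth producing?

42

Binding: oven time and butter. Non-binding: yeast (21 unused).
Since yeast is not tight, its dual is 0.
The binding rows give the dual system: 6·y_oven time + 5·y_butter = 76 and 2·y_oven time + 2·y_butter = 28.
→ y_oven time = 6 and y_butter = 8.
brioche enters the basis when its profit ≥ yᵀa₃ = 6·3 + 8·3 = 42.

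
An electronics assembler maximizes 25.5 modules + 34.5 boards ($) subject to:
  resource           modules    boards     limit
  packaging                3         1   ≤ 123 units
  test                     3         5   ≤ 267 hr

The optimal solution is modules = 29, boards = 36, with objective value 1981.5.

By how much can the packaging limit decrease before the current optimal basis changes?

69.6

Binding constraints: packaging, test. The basis is B = [[3,1],[3,5]] with det 12.
Per unit decrease in packaging, x* moves by d = (-0.4167, 0.25).
The basis stays optimal until modules reaches 0; allowable decrease = 69.6 units.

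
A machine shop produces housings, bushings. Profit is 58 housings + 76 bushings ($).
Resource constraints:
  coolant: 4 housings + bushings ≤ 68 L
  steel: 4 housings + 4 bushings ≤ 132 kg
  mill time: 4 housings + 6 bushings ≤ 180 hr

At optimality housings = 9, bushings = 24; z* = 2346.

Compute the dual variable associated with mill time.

9

At the optimum: coolant uses 60 of 68 (slack = 8); steel uses 132 of 132 (binding); mill time uses 180 of 180 (binding).
Slack constraints have shadow price 0 (complementary slackness).
The binding rows give the dual system: 4·y_steel + 4·y_mill time = 58 and 4·y_steel + 6·y_mill time = 76.
Solving: y_steel = 5.5, y_mill time = 9.
Shadow price of mill time = 9.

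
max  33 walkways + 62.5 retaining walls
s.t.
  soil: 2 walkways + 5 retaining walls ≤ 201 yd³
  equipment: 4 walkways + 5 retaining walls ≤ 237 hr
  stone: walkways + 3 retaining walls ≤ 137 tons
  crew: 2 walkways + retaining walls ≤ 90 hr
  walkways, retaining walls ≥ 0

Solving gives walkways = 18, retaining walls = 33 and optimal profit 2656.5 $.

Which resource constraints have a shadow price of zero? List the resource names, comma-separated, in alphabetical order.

soil: 201/201 (binding)
equipment: 237/237 (binding)
stone: 117/137 (slack 20)
crew: 69/90 (slack 21)
By complementary slackness, a constraint with positive slack has shadow price 0 → crew, stone.

crew, stone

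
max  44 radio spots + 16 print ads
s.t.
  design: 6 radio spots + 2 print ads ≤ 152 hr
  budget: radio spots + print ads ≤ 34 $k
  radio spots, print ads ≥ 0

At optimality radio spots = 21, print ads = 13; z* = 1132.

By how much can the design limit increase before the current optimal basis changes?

Binding constraints: design, budget. The basis is B = [[6,2],[1,1]] with det 4.
Per unit increase in design, x* moves by d = (0.25, -0.25).
The basis stays optimal until print ads reaches 0; allowable increase = 52 hr.

52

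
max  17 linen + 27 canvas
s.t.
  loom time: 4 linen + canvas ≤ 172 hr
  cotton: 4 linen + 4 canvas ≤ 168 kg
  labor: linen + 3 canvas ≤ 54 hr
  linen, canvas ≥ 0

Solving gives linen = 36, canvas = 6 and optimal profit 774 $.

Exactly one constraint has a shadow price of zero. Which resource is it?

loom time

loom time: 150/172 (slack 22)
cotton: 168/168 (binding)
labor: 54/54 (binding)
By complementary slackness, a constraint with positive slack has shadow price 0 → loom time.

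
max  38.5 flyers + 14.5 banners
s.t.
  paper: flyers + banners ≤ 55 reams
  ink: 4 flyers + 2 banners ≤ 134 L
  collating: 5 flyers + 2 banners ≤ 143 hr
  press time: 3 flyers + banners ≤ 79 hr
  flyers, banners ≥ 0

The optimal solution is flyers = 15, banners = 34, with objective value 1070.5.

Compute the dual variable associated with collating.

Check each constraint at x*: paper 49/55 (slack 6); ink 128/134 (slack 6); collating 143/143 (tight); press time 79/79 (tight).
Since paper, ink are not tight, their duals are 0.
From A_Bᵀ y = c: 5·y_collating + 3·y_press time = 38.5; 2·y_collating + 1·y_press time = 14.5.
→ y_collating = 5 and y_press time = 4.5.
Shadow price of collating = 5.

5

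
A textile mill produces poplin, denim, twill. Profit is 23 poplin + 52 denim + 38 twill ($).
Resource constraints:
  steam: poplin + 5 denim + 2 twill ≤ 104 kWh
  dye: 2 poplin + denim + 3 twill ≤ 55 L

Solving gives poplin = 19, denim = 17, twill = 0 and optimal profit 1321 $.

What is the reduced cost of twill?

-1

Check each constraint at x*: steam 104/104 (tight); dye 55/55 (tight).
From A_Bᵀ y = c: 1·y_steam + 2·y_dye = 23; 5·y_steam + 1·y_dye = 52.
This yields shadow prices y_steam = 9, y_dye = 7.
Reduced cost of twill: c₃ − yᵀa₃ = 38 − (9·2 + 7·3) = 38 − 39 = -1.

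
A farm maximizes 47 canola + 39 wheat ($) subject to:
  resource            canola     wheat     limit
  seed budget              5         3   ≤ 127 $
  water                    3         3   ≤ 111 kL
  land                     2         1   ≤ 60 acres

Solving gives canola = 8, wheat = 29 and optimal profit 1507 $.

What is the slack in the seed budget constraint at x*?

seed budget used = 5·8 + 3·29 = 127; slack = 127 − 127 = 0.

0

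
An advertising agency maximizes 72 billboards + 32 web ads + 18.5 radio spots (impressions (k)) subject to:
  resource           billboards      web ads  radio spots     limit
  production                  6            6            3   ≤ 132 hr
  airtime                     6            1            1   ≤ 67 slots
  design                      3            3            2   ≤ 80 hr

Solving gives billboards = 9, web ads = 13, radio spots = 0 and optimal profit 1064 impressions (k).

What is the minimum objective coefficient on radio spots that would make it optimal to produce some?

Binding: production and airtime. Non-binding: design (14 unused).
Slack constraints have shadow price 0 (complementary slackness).
The binding rows give the dual system: 6·y_production + 6·y_airtime = 72 and 6·y_production + 1·y_airtime = 32.
→ y_production = 4 and y_airtime = 8.
radio spots enters the basis when its profit ≥ yᵀa₃ = 4·3 + 8·1 = 20.

20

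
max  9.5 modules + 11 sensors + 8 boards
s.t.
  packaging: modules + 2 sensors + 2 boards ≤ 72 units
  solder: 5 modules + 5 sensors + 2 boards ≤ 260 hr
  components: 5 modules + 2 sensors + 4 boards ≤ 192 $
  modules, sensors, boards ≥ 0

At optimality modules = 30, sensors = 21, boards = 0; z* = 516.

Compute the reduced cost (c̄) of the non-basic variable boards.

Check each constraint at x*: packaging 72/72 (tight); solder 255/260 (slack 5); components 192/192 (tight).
Slack constraints have shadow price 0 (complementary slackness).
From A_Bᵀ y = c: 1·y_packaging + 5·y_components = 9.5; 2·y_packaging + 2·y_components = 11.
→ y_packaging = 4.5 and y_components = 1.
Reduced cost of boards: c₃ − yᵀa₃ = 8 − (4.5·2 + 1·4) = 8 − 13 = -5.

-5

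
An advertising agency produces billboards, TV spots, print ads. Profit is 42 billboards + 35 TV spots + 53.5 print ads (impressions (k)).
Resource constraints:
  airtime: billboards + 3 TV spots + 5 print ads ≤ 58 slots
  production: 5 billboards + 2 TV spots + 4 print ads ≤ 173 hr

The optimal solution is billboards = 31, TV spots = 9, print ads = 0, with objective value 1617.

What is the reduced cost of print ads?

-9.5

Both airtime and production are binding at x*.
The binding rows give the dual system: 1·y_airtime + 5·y_production = 42 and 3·y_airtime + 2·y_production = 35.
→ y_airtime = 7 and y_production = 7.
Reduced cost of print ads: c₃ − yᵀa₃ = 53.5 − (7·5 + 7·4) = 53.5 − 63 = -9.5.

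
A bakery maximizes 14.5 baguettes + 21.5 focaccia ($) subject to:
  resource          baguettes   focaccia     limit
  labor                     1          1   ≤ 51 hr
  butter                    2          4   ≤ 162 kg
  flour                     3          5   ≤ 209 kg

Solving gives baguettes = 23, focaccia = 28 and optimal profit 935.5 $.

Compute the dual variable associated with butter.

0

Binding: labor and flour. Non-binding: butter (4 unused).
By complementary slackness, y = 0 for the non-binding constraint.
From A_Bᵀ y = c: 1·y_labor + 3·y_flour = 14.5; 1·y_labor + 5·y_flour = 21.5.
This yields shadow prices y_labor = 4, y_flour = 3.5.
Shadow price of butter = 0.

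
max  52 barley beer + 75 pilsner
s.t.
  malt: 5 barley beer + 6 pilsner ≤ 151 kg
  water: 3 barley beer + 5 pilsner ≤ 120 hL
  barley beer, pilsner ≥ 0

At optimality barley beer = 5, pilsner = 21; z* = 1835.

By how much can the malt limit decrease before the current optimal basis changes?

Binding constraints: malt, water. The basis is B = [[5,6],[3,5]] with det 7.
Per unit decrease in malt, x* moves by d = (-0.7143, 0.4286).
The basis stays optimal until barley beer reaches 0; allowable decrease = 7 kg.

7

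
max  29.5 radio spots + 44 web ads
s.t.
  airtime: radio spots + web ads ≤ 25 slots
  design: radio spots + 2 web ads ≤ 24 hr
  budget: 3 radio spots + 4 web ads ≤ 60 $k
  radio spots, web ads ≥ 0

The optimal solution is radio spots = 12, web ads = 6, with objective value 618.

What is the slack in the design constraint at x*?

0

design used = 1·12 + 2·6 = 24; slack = 24 − 24 = 0.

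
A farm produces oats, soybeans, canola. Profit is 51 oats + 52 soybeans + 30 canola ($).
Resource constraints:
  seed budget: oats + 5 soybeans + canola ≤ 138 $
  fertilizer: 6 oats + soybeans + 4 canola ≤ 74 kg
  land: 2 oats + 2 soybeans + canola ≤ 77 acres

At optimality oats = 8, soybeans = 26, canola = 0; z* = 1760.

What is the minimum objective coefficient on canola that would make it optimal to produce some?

Check each constraint at x*: seed budget 138/138 (tight); fertilizer 74/74 (tight); land 68/77 (slack 9).
By complementary slackness, y = 0 for the non-binding constraint.
Dual feasibility on the basic columns requires 1·y_seed budget + 6·y_fertilizer = 51, 5·y_seed budget + 1·y_fertilizer = 52.
→ y_seed budget = 9 and y_fertilizer = 7.
canola enters the basis when its profit ≥ yᵀa₃ = 9·1 + 7·4 = 37.

37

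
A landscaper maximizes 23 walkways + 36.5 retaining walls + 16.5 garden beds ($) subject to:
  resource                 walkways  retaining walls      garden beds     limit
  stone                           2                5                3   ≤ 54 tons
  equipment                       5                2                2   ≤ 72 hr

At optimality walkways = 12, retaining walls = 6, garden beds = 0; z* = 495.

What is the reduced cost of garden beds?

Check each constraint at x*: stone 54/54 (tight); equipment 72/72 (tight).
The binding rows give the dual system: 2·y_stone + 5·y_equipment = 23 and 5·y_stone + 2·y_equipment = 36.5.
→ y_stone = 6.5 and y_equipment = 2.
Reduced cost of garden beds: c₃ − yᵀa₃ = 16.5 − (6.5·3 + 2·2) = 16.5 − 23.5 = -7.

-7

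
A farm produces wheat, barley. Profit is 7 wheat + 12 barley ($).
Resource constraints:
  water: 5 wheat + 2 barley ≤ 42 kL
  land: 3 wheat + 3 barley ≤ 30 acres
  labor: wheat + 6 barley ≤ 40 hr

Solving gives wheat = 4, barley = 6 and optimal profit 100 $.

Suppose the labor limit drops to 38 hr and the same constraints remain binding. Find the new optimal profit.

98

At the optimum: water uses 32 of 42 (slack = 10); land uses 30 of 30 (binding); labor uses 40 of 40 (binding).
By complementary slackness, y = 0 for the non-binding constraint.
Dual feasibility on the basic columns requires 3·y_land + 1·y_labor = 7, 3·y_land + 6·y_labor = 12.
This yields shadow prices y_land = 2, y_labor = 1.
Δz = y_labor·Δb = 1 × (-2) = -2, so new z* = 100 − 2 = 98.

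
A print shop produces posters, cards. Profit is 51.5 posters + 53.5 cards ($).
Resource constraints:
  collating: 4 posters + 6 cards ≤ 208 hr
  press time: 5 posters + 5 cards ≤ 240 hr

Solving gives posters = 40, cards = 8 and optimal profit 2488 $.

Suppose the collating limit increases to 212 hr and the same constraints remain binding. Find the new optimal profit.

2492

Check each constraint at x*: collating 208/208 (tight); press time 240/240 (tight).
The binding rows give the dual system: 4·y_collating + 5·y_press time = 51.5 and 6·y_collating + 5·y_press time = 53.5.
→ y_collating = 1 and y_press time = 9.5.
Δz = y_collating·Δb = 1 × (4) = 4, so new z* = 2488 + 4 = 2492.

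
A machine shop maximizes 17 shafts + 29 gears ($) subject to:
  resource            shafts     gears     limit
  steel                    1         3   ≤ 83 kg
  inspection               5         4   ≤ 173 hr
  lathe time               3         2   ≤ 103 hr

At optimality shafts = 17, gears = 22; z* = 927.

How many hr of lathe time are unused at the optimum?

lathe time used = 3·17 + 2·22 = 95; slack = 103 − 95 = 8.

8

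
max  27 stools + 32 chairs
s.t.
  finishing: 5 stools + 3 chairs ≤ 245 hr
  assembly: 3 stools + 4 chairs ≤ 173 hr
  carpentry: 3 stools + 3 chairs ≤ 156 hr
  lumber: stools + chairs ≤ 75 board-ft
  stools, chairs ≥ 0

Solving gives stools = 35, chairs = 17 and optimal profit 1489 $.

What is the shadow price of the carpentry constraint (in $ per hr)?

4

Check each constraint at x*: finishing 226/245 (slack 19); assembly 173/173 (tight); carpentry 156/156 (tight); lumber 52/75 (slack 23).
Slack constraints have shadow price 0 (complementary slackness).
The binding rows give the dual system: 3·y_assembly + 3·y_carpentry = 27 and 4·y_assembly + 3·y_carpentry = 32.
This yields shadow prices y_assembly = 5, y_carpentry = 4.
Shadow price of carpentry = 4.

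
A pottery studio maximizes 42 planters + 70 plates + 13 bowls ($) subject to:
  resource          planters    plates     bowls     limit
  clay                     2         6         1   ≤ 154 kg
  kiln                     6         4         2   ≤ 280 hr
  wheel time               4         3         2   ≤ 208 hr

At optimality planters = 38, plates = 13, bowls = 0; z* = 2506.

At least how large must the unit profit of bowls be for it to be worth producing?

Check each constraint at x*: clay 154/154 (tight); kiln 280/280 (tight); wheel time 191/208 (slack 17).
By complementary slackness, y = 0 for the non-binding constraint.
Dual feasibility on the basic columns requires 2·y_clay + 6·y_kiln = 42, 6·y_clay + 4·y_kiln = 70.
Solving: y_clay = 9, y_kiln = 4.
bowls enters the basis when its profit ≥ yᵀa₃ = 9·1 + 4·2 = 17.

17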